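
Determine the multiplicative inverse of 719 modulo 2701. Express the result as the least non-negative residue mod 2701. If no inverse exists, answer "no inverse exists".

710

Extended Euclidean algorithm:
2701 = 3*719 + 544
719 = 1*544 + 175
544 = 3*175 + 19
175 = 9*19 + 4
19 = 4*4 + 3
4 = 1*3 + 1
3 = 3*1 + 0
Since gcd(719, 2701) = 1, back-substitute to write 1 as a combination:
1 = 4 − 3
1 = −19 + 5·4
1 = 5·175 − 46·19
1 = −46·544 + 143·175
1 = 143·719 − 189·544
1 = −189·2701 + 710·719
So 719·710 ≡ 1 (mod 2701).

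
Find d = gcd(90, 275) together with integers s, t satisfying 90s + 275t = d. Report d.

5

Repeated division:
275 = 3×90 + 5
90 = 18×5 + 0
gcd(90, 275) = 5.
Working backward:
5 = 275 − 3·90
So 5 = (1)·275 + (-3)·90.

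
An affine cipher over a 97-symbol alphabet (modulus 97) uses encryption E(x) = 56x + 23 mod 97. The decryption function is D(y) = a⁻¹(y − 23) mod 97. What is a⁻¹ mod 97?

26

Extended Euclidean algorithm:
97 = 1·56 + 41
56 = 1·41 + 15
41 = 2·15 + 11
15 = 1·11 + 4
11 = 2·4 + 3
4 = 1·3 + 1
3 = 3·1 + 0
Since gcd(56, 97) = 1, back-substitute to write 1 as a combination:
1 = 4 − 3
1 = −11 + 3·4
1 = 3·15 − 4·11
1 = −4·41 + 11·15
1 = 11·56 − 15·41
1 = −15·97 + 26·56
So 56·26 ≡ 1 (mod 97).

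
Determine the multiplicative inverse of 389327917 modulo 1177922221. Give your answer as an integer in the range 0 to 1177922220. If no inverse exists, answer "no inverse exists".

338199042

Run Euclid on (1177922221, 389327917):
1177922221 = 3×389327917 + 9938470
389327917 = 39×9938470 + 1727587
9938470 = 5×1727587 + 1300535
1727587 = 1×1300535 + 427052
1300535 = 3×427052 + 19379
427052 = 22×19379 + 714
19379 = 27×714 + 101
714 = 7×101 + 7
101 = 14×7 + 3
7 = 2×3 + 1
3 = 3×1 + 0
Since gcd(389327917, 1177922221) = 1, back-substitute to write 1 as a combination:
1 = 7 − 2·3
1 = −2·101 + 29·7
1 = 29·714 − 205·101
1 = −205·19379 + 5564·714
1 = 5564·427052 − 122613·19379
1 = −122613·1300535 + 373403·427052
1 = 373403·1727587 − 496016·1300535
1 = −496016·9938470 + 2853483·1727587
1 = 2853483·389327917 − 111781853·9938470
1 = −111781853·1177922221 + 338199042·389327917
So 389327917·338199042 ≡ 1 (mod 1177922221).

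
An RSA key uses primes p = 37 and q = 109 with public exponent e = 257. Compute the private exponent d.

φ(n) = (p−1)(q−1) = 36·108 = 3888.
Need d with 257·d ≡ 1 (mod 3888). Apply the extended Euclidean algorithm:
3888 = 15×257 + 33
257 = 7×33 + 26
33 = 1×26 + 7
26 = 3×7 + 5
7 = 1×5 + 2
5 = 2×2 + 1
2 = 2×1 + 0
Back-substitute:
1 = 5 − 2·2
1 = −2·7 + 3·5
1 = 3·26 − 11·7
1 = −11·33 + 14·26
1 = 14·257 − 109·33
1 = −109·3888 + 1649·257
So 257·1649 ≡ 1 (mod 3888), hence d = 1649.

1649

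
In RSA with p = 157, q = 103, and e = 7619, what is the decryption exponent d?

φ(n) = (p−1)(q−1) = 156·102 = 15912.
Need d with 7619·d ≡ 1 (mod 15912). Apply the extended Euclidean algorithm:
15912 = 2×7619 + 674
7619 = 11×674 + 205
674 = 3×205 + 59
205 = 3×59 + 28
59 = 2×28 + 3
28 = 9×3 + 1
3 = 3×1 + 0
Back-substitute:
1 = 28 − 9·3
1 = −9·59 + 19·28
1 = 19·205 − 66·59
1 = −66·674 + 217·205
1 = 217·7619 − 2453·674
1 = −2453·15912 + 5123·7619
So 7619·5123 ≡ 1 (mod 15912), hence d = 5123.

5123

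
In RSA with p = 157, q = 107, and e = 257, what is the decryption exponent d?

4697

φ(n) = (p−1)(q−1) = 156·106 = 16536.
Need d with 257·d ≡ 1 (mod 16536). Apply the extended Euclidean algorithm:
16536 = 64·257 + 88
257 = 2·88 + 81
88 = 1·81 + 7
81 = 11·7 + 4
7 = 1·4 + 3
4 = 1·3 + 1
3 = 3·1 + 0
Back-substitute:
1 = 4 − 3
1 = −7 + 2·4
1 = 2·81 − 23·7
1 = −23·88 + 25·81
1 = 25·257 − 73·88
1 = −73·16536 + 4697·257
So 257·4697 ≡ 1 (mod 16536), hence d = 4697.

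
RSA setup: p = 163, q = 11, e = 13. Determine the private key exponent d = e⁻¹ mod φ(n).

997

φ(n) = (p−1)(q−1) = 162·10 = 1620.
Need d with 13·d ≡ 1 (mod 1620). Apply the extended Euclidean algorithm:
1620 = 124×13 + 8
13 = 1×8 + 5
8 = 1×5 + 3
5 = 1×3 + 2
3 = 1×2 + 1
2 = 2×1 + 0
Back-substitute:
1 = 3 − 2
1 = −5 + 2·3
1 = 2·8 − 3·5
1 = −3·13 + 5·8
1 = 5·1620 − 623·13
So 13·(-623) ≡ 1 (mod 1620), hence d ≡ -623 ≡ 997 (mod 1620).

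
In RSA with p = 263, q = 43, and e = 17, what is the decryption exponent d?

6473

φ(n) = (p−1)(q−1) = 262·42 = 11004.
Need d with 17·d ≡ 1 (mod 11004). Apply the extended Euclidean algorithm:
11004 = 647·17 + 5
17 = 3·5 + 2
5 = 2·2 + 1
2 = 2·1 + 0
Back-substitute:
1 = 5 − 2·2
1 = −2·17 + 7·5
1 = 7·11004 − 4531·17
So 17·(-4531) ≡ 1 (mod 11004), hence d ≡ -4531 ≡ 6473 (mod 11004).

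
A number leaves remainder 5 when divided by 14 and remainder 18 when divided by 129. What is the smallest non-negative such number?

Write x = 5 + 14·k. Then 14·k ≡ 18 − 5 ≡ 13 (mod 129).
Need 14⁻¹ mod 129. Extended Euclid on (129, 14):
129 = 9·14 + 3
14 = 4·3 + 2
3 = 1·2 + 1
2 = 2·1 + 0
Back-substitute:
1 = 3 − 2
1 = −14 + 5·3
1 = 5·129 − 46·14
14⁻¹ ≡ 83 (mod 129), so k ≡ 83·13 ≡ 47 (mod 129).
x = 5 + 14·47 = 663.

663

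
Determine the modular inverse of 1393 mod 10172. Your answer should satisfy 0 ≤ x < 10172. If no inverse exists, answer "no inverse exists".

8529

Extended Euclidean algorithm:
10172 = 7×1393 + 421
1393 = 3×421 + 130
421 = 3×130 + 31
130 = 4×31 + 6
31 = 5×6 + 1
6 = 6×1 + 0
The gcd is 1. Working backward:
1 = 31 − 5·6
1 = −5·130 + 21·31
1 = 21·421 − 68·130
1 = −68·1393 + 225·421
1 = 225·10172 − 1643·1393
Hence 1393⁻¹ ≡ -1643 ≡ 8529 (mod 10172).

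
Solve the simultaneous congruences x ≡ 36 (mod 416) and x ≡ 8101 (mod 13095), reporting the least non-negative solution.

Write x = 36 + 416·k. Then 416·k ≡ 8101 − 36 ≡ 8065 (mod 13095).
Need 416⁻¹ mod 13095. Extended Euclid on (13095, 416):
13095 = 31*416 + 199
416 = 2*199 + 18
199 = 11*18 + 1
18 = 18*1 + 0
Back-substitute:
1 = 199 − 11·18
1 = −11·416 + 23·199
1 = 23·13095 − 724·416
416⁻¹ ≡ 12371 (mod 13095), so k ≡ 12371·8065 ≡ 1310 (mod 13095).
x = 36 + 416·1310 = 544996.

544996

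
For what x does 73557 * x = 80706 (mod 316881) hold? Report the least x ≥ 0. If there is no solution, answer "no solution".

gcd(73557, 316881):
316881 = 4*73557 + 22653
73557 = 3*22653 + 5598
22653 = 4*5598 + 261
5598 = 21*261 + 117
261 = 2*117 + 27
117 = 4*27 + 9
27 = 3*9 + 0
gcd = 9, but 9 ∤ 80706, so the congruence has no solution.

no solution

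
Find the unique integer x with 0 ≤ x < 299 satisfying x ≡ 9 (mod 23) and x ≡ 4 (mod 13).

147

Write x = 9 + 23·k. Then 23·k ≡ 4 − 9 ≡ 8 (mod 13).
Need 23⁻¹ mod 13. Extended Euclid on (13, 10):
13 = 1·10 + 3
10 = 3·3 + 1
3 = 3·1 + 0
Back-substitute:
1 = 10 − 3·3
1 = −3·13 + 4·10
23⁻¹ ≡ 4 (mod 13), so k ≡ 4·8 ≡ 6 (mod 13).
x = 9 + 23·6 = 147.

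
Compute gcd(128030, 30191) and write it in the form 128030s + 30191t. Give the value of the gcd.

Repeated division:
128030 = 4×30191 + 7266
30191 = 4×7266 + 1127
7266 = 6×1127 + 504
1127 = 2×504 + 119
504 = 4×119 + 28
119 = 4×28 + 7
28 = 4×7 + 0
gcd(128030, 30191) = 7.
Working backward:
7 = 119 − 4·28
7 = −4·504 + 17·119
7 = 17·1127 − 38·504
7 = −38·7266 + 245·1127
7 = 245·30191 − 1018·7266
7 = −1018·128030 + 4317·30191
So 7 = (-1018)·128030 + (4317)·30191.

7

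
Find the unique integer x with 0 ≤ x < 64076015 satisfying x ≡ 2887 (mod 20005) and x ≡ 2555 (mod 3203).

Write x = 2887 + 20005·k. Then 20005·k ≡ 2555 − 2887 ≡ 2871 (mod 3203).
Need 20005⁻¹ mod 3203. Extended Euclid on (3203, 787):
3203 = 4*787 + 55
787 = 14*55 + 17
55 = 3*17 + 4
17 = 4*4 + 1
4 = 4*1 + 0
Back-substitute:
1 = 17 − 4·4
1 = −4·55 + 13·17
1 = 13·787 − 186·55
1 = −186·3203 + 757·787
20005⁻¹ ≡ 757 (mod 3203), so k ≡ 757·2871 ≡ 1713 (mod 3203).
x = 2887 + 20005·1713 = 34271452.

34271452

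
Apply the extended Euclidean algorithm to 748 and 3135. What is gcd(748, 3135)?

Repeated division:
3135 = 4×748 + 143
748 = 5×143 + 33
143 = 4×33 + 11
33 = 3×11 + 0
gcd(748, 3135) = 11.
Back-substituting:
11 = 143 − 4·33
11 = −4·748 + 21·143
11 = 21·3135 − 88·748
So 11 = (21)·3135 + (-88)·748.

11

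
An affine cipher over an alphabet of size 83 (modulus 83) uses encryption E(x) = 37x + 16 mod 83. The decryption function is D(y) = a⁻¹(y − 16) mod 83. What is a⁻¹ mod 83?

9

gcd(83, 37) by repeated division:
83 = 2×37 + 9
37 = 4×9 + 1
9 = 9×1 + 0
The gcd is 1. Working backward:
1 = 37 − 4·9
1 = −4·83 + 9·37
So 37·9 ≡ 1 (mod 83).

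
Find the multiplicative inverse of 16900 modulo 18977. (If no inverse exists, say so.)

4477

Run Euclid on (18977, 16900):
18977 = 1×16900 + 2077
16900 = 8×2077 + 284
2077 = 7×284 + 89
284 = 3×89 + 17
89 = 5×17 + 4
17 = 4×4 + 1
4 = 4×1 + 0
Since gcd(16900, 18977) = 1, back-substitute to write 1 as a combination:
1 = 17 − 4·4
1 = −4·89 + 21·17
1 = 21·284 − 67·89
1 = −67·2077 + 490·284
1 = 490·16900 − 3987·2077
1 = −3987·18977 + 4477·16900
So 16900·4477 ≡ 1 (mod 18977).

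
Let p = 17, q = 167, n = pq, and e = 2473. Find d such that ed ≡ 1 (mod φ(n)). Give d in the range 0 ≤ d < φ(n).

φ(n) = (p−1)(q−1) = 16·166 = 2656.
Need d with 2473·d ≡ 1 (mod 2656). Apply the extended Euclidean algorithm:
2656 = 1·2473 + 183
2473 = 13·183 + 94
183 = 1·94 + 89
94 = 1·89 + 5
89 = 17·5 + 4
5 = 1·4 + 1
4 = 4·1 + 0
Back-substitute:
1 = 5 − 4
1 = −89 + 18·5
1 = 18·94 − 19·89
1 = −19·183 + 37·94
1 = 37·2473 − 500·183
1 = −500·2656 + 537·2473
So 2473·537 ≡ 1 (mod 2656), hence d = 537.

537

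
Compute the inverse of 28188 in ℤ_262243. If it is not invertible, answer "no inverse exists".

gcd(262243, 28188) by repeated division:
262243 = 9·28188 + 8551
28188 = 3·8551 + 2535
8551 = 3·2535 + 946
2535 = 2·946 + 643
946 = 1·643 + 303
643 = 2·303 + 37
303 = 8·37 + 7
37 = 5·7 + 2
7 = 3·2 + 1
2 = 2·1 + 0
The gcd is 1. Working backward:
1 = 7 − 3·2
1 = −3·37 + 16·7
1 = 16·303 − 131·37
1 = −131·643 + 278·303
1 = 278·946 − 409·643
1 = −409·2535 + 1096·946
1 = 1096·8551 − 3697·2535
1 = −3697·28188 + 12187·8551
1 = 12187·262243 − 113380·28188
Hence 28188⁻¹ ≡ -113380 ≡ 148863 (mod 262243).

148863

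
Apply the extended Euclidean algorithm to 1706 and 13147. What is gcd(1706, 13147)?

Euclidean algorithm:
13147 = 7*1706 + 1205
1706 = 1*1205 + 501
1205 = 2*501 + 203
501 = 2*203 + 95
203 = 2*95 + 13
95 = 7*13 + 4
13 = 3*4 + 1
4 = 4*1 + 0
gcd(1706, 13147) = 1.
Working backward:
1 = 13 − 3·4
1 = −3·95 + 22·13
1 = 22·203 − 47·95
1 = −47·501 + 116·203
1 = 116·1205 − 279·501
1 = −279·1706 + 395·1205
1 = 395·13147 − 3044·1706
So 1 = (395)·13147 + (-3044)·1706.

1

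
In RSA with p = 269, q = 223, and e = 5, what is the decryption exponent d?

φ(n) = (p−1)(q−1) = 268·222 = 59496.
Need d with 5·d ≡ 1 (mod 59496). Apply the extended Euclidean algorithm:
59496 = 11899·5 + 1
5 = 5·1 + 0
Back-substitute:
1 = 59496 − 11899·5
So 5·(-11899) ≡ 1 (mod 59496), hence d ≡ -11899 ≡ 47597 (mod 59496).

47597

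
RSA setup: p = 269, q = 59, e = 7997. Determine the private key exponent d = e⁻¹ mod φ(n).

12677

φ(n) = (p−1)(q−1) = 268·58 = 15544.
Need d with 7997·d ≡ 1 (mod 15544). Apply the extended Euclidean algorithm:
15544 = 1*7997 + 7547
7997 = 1*7547 + 450
7547 = 16*450 + 347
450 = 1*347 + 103
347 = 3*103 + 38
103 = 2*38 + 27
38 = 1*27 + 11
27 = 2*11 + 5
11 = 2*5 + 1
5 = 5*1 + 0
Back-substitute:
1 = 11 − 2·5
1 = −2·27 + 5·11
1 = 5·38 − 7·27
1 = −7·103 + 19·38
1 = 19·347 − 64·103
1 = −64·450 + 83·347
1 = 83·7547 − 1392·450
1 = −1392·7997 + 1475·7547
1 = 1475·15544 − 2867·7997
So 7997·(-2867) ≡ 1 (mod 15544), hence d ≡ -2867 ≡ 12677 (mod 15544).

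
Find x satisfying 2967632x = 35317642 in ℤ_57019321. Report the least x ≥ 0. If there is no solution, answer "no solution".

First find gcd(2967632, 57019321):
57019321 = 19·2967632 + 634313
2967632 = 4·634313 + 430380
634313 = 1·430380 + 203933
430380 = 2·203933 + 22514
203933 = 9·22514 + 1307
22514 = 17·1307 + 295
1307 = 4·295 + 127
295 = 2·127 + 41
127 = 3·41 + 4
41 = 10·4 + 1
4 = 4·1 + 0
gcd = 1, so a unique solution mod 57019321 exists.
Back-substitute for the Bézout coefficients:
1 = 41 − 10·4
1 = −10·127 + 31·41
1 = 31·295 − 72·127
1 = −72·1307 + 319·295
1 = 319·22514 − 5495·1307
1 = −5495·203933 + 49774·22514
1 = 49774·430380 − 105043·203933
1 = −105043·634313 + 154817·430380
1 = 154817·2967632 − 724311·634313
1 = −724311·57019321 + 13916726·2967632
So 2967632·(13916726) ≡ 1 (mod 57019321), giving 2967632⁻¹ ≡ 13916726.
x ≡ 2967632⁻¹·35317642 ≡ 13916726·35317642 ≡ 26872623 (mod 57019321).

26872623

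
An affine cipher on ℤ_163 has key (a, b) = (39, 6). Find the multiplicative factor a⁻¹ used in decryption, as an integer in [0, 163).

Extended Euclidean algorithm:
163 = 4*39 + 7
39 = 5*7 + 4
7 = 1*4 + 3
4 = 1*3 + 1
3 = 3*1 + 0
Since gcd(39, 163) = 1, back-substitute to write 1 as a combination:
1 = 4 − 3
1 = −7 + 2·4
1 = 2·39 − 11·7
1 = −11·163 + 46·39
So 39·46 ≡ 1 (mod 163).

46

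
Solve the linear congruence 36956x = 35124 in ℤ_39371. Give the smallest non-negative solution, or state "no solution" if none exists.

First find gcd(36956, 39371):
39371 = 1×36956 + 2415
36956 = 15×2415 + 731
2415 = 3×731 + 222
731 = 3×222 + 65
222 = 3×65 + 27
65 = 2×27 + 11
27 = 2×11 + 5
11 = 2×5 + 1
5 = 5×1 + 0
gcd = 1, so a unique solution mod 39371 exists.
Back-substitute for the Bézout coefficients:
1 = 11 − 2·5
1 = −2·27 + 5·11
1 = 5·65 − 12·27
1 = −12·222 + 41·65
1 = 41·731 − 135·222
1 = −135·2415 + 446·731
1 = 446·36956 − 6825·2415
1 = −6825·39371 + 7271·36956
So 36956·(7271) ≡ 1 (mod 39371), giving 36956⁻¹ ≡ 7271.
x ≡ 36956⁻¹·35124 ≡ 7271·35124 ≡ 26298 (mod 39371).

26298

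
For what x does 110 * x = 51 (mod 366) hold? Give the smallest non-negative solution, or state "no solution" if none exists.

gcd(110, 366):
366 = 3*110 + 36
110 = 3*36 + 2
36 = 18*2 + 0
gcd = 2, but 2 ∤ 51, so the congruence has no solution.

no solution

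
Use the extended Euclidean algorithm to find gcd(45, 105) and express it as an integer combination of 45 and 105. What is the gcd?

15

Repeated division:
105 = 2·45 + 15
45 = 3·15 + 0
gcd(45, 105) = 15.
Back-substituting:
15 = 105 − 2·45
So 15 = (1)·105 + (-2)·45.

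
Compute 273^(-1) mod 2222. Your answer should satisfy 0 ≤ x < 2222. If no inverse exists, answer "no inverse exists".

643

Extended Euclidean algorithm:
2222 = 8×273 + 38
273 = 7×38 + 7
38 = 5×7 + 3
7 = 2×3 + 1
3 = 3×1 + 0
gcd = 1, so the inverse exists. Back-substitute:
1 = 7 − 2·3
1 = −2·38 + 11·7
1 = 11·273 − 79·38
1 = −79·2222 + 643·273
So 273·643 ≡ 1 (mod 2222).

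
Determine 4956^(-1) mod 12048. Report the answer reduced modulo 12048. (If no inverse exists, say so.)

no inverse exists

Compute gcd(4956, 12048):
12048 = 2·4956 + 2136
4956 = 2·2136 + 684
2136 = 3·684 + 84
684 = 8·84 + 12
84 = 7·12 + 0
The gcd is 12, not 1, hence no inverse exists.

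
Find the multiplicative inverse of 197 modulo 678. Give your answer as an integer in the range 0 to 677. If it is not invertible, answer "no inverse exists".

413

gcd(678, 197) by repeated division:
678 = 3*197 + 87
197 = 2*87 + 23
87 = 3*23 + 18
23 = 1*18 + 5
18 = 3*5 + 3
5 = 1*3 + 2
3 = 1*2 + 1
2 = 2*1 + 0
gcd = 1, so the inverse exists. Back-substitute:
1 = 3 − 2
1 = −5 + 2·3
1 = 2·18 − 7·5
1 = −7·23 + 9·18
1 = 9·87 − 34·23
1 = −34·197 + 77·87
1 = 77·678 − 265·197
Hence 197⁻¹ ≡ -265 ≡ 413 (mod 678).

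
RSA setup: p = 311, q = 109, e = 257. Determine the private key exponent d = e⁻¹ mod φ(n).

1433

φ(n) = (p−1)(q−1) = 310·108 = 33480.
Need d with 257·d ≡ 1 (mod 33480). Apply the extended Euclidean algorithm:
33480 = 130*257 + 70
257 = 3*70 + 47
70 = 1*47 + 23
47 = 2*23 + 1
23 = 23*1 + 0
Back-substitute:
1 = 47 − 2·23
1 = −2·70 + 3·47
1 = 3·257 − 11·70
1 = −11·33480 + 1433·257
So 257·1433 ≡ 1 (mod 33480), hence d = 1433.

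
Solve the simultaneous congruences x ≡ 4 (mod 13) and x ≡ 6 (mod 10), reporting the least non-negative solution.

Write x = 4 + 13·k. Then 13·k ≡ 6 − 4 ≡ 2 (mod 10).
Need 13⁻¹ mod 10. Extended Euclid on (10, 3):
10 = 3×3 + 1
3 = 3×1 + 0
Back-substitute:
1 = 10 − 3·3
13⁻¹ ≡ 7 (mod 10), so k ≡ 7·2 ≡ 4 (mod 10).
x = 4 + 13·4 = 56.

56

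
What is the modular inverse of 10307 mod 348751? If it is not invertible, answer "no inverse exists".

269574

Extended Euclidean algorithm:
348751 = 33×10307 + 8620
10307 = 1×8620 + 1687
8620 = 5×1687 + 185
1687 = 9×185 + 22
185 = 8×22 + 9
22 = 2×9 + 4
9 = 2×4 + 1
4 = 4×1 + 0
Since gcd(10307, 348751) = 1, back-substitute to write 1 as a combination:
1 = 9 − 2·4
1 = −2·22 + 5·9
1 = 5·185 − 42·22
1 = −42·1687 + 383·185
1 = 383·8620 − 1957·1687
1 = −1957·10307 + 2340·8620
1 = 2340·348751 − 79177·10307
Hence 10307⁻¹ ≡ -79177 ≡ 269574 (mod 348751).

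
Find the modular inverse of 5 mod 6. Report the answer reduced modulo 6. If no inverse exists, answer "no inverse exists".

gcd(6, 5) by repeated division:
6 = 1×5 + 1
5 = 5×1 + 0
gcd = 1, so the inverse exists. Back-substitute:
1 = 6 − 5
So 5·(-1) ≡ 1 (mod 6), and -1 ≡ 5 (mod 6).

5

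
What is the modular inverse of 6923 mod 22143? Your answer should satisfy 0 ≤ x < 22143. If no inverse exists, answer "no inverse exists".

Apply the Euclidean algorithm to 22143 and 6923:
22143 = 3*6923 + 1374
6923 = 5*1374 + 53
1374 = 25*53 + 49
53 = 1*49 + 4
49 = 12*4 + 1
4 = 4*1 + 0
The gcd is 1. Working backward:
1 = 49 − 12·4
1 = −12·53 + 13·49
1 = 13·1374 − 337·53
1 = −337·6923 + 1698·1374
1 = 1698·22143 − 5431·6923
So 6923·(-5431) ≡ 1 (mod 22143), and -5431 ≡ 16712 (mod 22143).

16712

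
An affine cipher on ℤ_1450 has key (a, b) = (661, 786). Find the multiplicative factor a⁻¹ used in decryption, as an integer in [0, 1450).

Extended Euclidean algorithm:
1450 = 2*661 + 128
661 = 5*128 + 21
128 = 6*21 + 2
21 = 10*2 + 1
2 = 2*1 + 0
gcd = 1, so the inverse exists. Back-substitute:
1 = 21 − 10·2
1 = −10·128 + 61·21
1 = 61·661 − 315·128
1 = −315·1450 + 691·661
So 661·691 ≡ 1 (mod 1450).

691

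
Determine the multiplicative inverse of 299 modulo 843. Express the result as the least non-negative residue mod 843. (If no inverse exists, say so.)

203

gcd(843, 299) by repeated division:
843 = 2·299 + 245
299 = 1·245 + 54
245 = 4·54 + 29
54 = 1·29 + 25
29 = 1·25 + 4
25 = 6·4 + 1
4 = 4·1 + 0
Since gcd(299, 843) = 1, back-substitute to write 1 as a combination:
1 = 25 − 6·4
1 = −6·29 + 7·25
1 = 7·54 − 13·29
1 = −13·245 + 59·54
1 = 59·299 − 72·245
1 = −72·843 + 203·299
So 299·203 ≡ 1 (mod 843).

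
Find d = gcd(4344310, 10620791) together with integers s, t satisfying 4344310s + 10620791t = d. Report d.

Apply Euclid's algorithm to 10620791 and 4344310:
10620791 = 2·4344310 + 1932171
4344310 = 2·1932171 + 479968
1932171 = 4·479968 + 12299
479968 = 39·12299 + 307
12299 = 40·307 + 19
307 = 16·19 + 3
19 = 6·3 + 1
3 = 3·1 + 0
gcd(4344310, 10620791) = 1.
Back-substituting:
1 = 19 − 6·3
1 = −6·307 + 97·19
1 = 97·12299 − 3886·307
1 = −3886·479968 + 151651·12299
1 = 151651·1932171 − 610490·479968
1 = −610490·4344310 + 1372631·1932171
1 = 1372631·10620791 − 3355752·4344310
So 1 = (1372631)·10620791 + (-3355752)·4344310.

1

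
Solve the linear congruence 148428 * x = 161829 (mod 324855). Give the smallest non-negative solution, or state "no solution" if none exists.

First find gcd(148428, 324855):
324855 = 2*148428 + 27999
148428 = 5*27999 + 8433
27999 = 3*8433 + 2700
8433 = 3*2700 + 333
2700 = 8*333 + 36
333 = 9*36 + 9
36 = 4*9 + 0
gcd = 9 and 9 | 161829, so solutions exist. Divide through by 9: 16492x ≡ 17981 (mod 36095).
Now find 16492⁻¹ mod 36095:
36095 = 2·16492 + 3111
16492 = 5·3111 + 937
3111 = 3·937 + 300
937 = 3·300 + 37
300 = 8·37 + 4
37 = 9·4 + 1
4 = 4·1 + 0
Back-substitute:
1 = 37 − 9·4
1 = −9·300 + 73·37
1 = 73·937 − 228·300
1 = −228·3111 + 757·937
1 = 757·16492 − 4013·3111
1 = −4013·36095 + 8783·16492
So 16492⁻¹ ≡ 8783 (mod 36095).
Then x ≡ 8783·17981 ≡ 11498 (mod 36095); the smallest non-negative solution is x = 11498.

11498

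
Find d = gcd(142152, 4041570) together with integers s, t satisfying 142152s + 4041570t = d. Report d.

6

Euclidean algorithm:
4041570 = 28*142152 + 61314
142152 = 2*61314 + 19524
61314 = 3*19524 + 2742
19524 = 7*2742 + 330
2742 = 8*330 + 102
330 = 3*102 + 24
102 = 4*24 + 6
24 = 4*6 + 0
gcd(142152, 4041570) = 6.
Working backward:
6 = 102 − 4·24
6 = −4·330 + 13·102
6 = 13·2742 − 108·330
6 = −108·19524 + 769·2742
6 = 769·61314 − 2415·19524
6 = −2415·142152 + 5599·61314
6 = 5599·4041570 − 159187·142152
So 6 = (5599)·4041570 + (-159187)·142152.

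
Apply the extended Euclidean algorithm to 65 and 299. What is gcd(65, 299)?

13

Apply Euclid's algorithm to 299 and 65:
299 = 4×65 + 39
65 = 1×39 + 26
39 = 1×26 + 13
26 = 2×13 + 0
gcd(65, 299) = 13.
Express as a combination:
13 = 39 − 26
13 = −65 + 2·39
13 = 2·299 − 9·65
So 13 = (2)·299 + (-9)·65.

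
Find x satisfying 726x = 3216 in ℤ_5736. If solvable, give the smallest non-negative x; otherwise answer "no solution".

676

First find gcd(726, 5736):
5736 = 7·726 + 654
726 = 1·654 + 72
654 = 9·72 + 6
72 = 12·6 + 0
gcd = 6 and 6 | 3216, so solutions exist. Divide through by 6: 121x ≡ 536 (mod 956).
Now find 121⁻¹ mod 956:
956 = 7×121 + 109
121 = 1×109 + 12
109 = 9×12 + 1
12 = 12×1 + 0
Back-substitute:
1 = 109 − 9·12
1 = −9·121 + 10·109
1 = 10·956 − 79·121
So 121·(-79) ≡ 1 (mod 956), i.e. 121⁻¹ ≡ 877.
Then x ≡ 877·536 ≡ 676 (mod 956); the smallest non-negative solution is x = 676.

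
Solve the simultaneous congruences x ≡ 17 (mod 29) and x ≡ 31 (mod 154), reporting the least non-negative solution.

3265

Write x = 17 + 29·k. Then 29·k ≡ 31 − 17 ≡ 14 (mod 154).
Need 29⁻¹ mod 154. Extended Euclid on (154, 29):
154 = 5·29 + 9
29 = 3·9 + 2
9 = 4·2 + 1
2 = 2·1 + 0
Back-substitute:
1 = 9 − 4·2
1 = −4·29 + 13·9
1 = 13·154 − 69·29
29⁻¹ ≡ 85 (mod 154), so k ≡ 85·14 ≡ 112 (mod 154).
x = 17 + 29·112 = 3265.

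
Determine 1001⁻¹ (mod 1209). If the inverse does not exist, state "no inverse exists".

Euclidean algorithm on 1209, 1001:
1209 = 1*1001 + 208
1001 = 4*208 + 169
208 = 1*169 + 39
169 = 4*39 + 13
39 = 3*13 + 0
The gcd is 13, not 1, hence no inverse exists.

no inverse exists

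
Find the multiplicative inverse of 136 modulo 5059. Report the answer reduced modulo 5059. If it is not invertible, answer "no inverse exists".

186

gcd(5059, 136) by repeated division:
5059 = 37×136 + 27
136 = 5×27 + 1
27 = 27×1 + 0
The gcd is 1. Working backward:
1 = 136 − 5·27
1 = −5·5059 + 186·136
So 136·186 ≡ 1 (mod 5059).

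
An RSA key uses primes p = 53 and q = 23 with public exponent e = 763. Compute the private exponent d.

3

φ(n) = (p−1)(q−1) = 52·22 = 1144.
Need d with 763·d ≡ 1 (mod 1144). Apply the extended Euclidean algorithm:
1144 = 1*763 + 381
763 = 2*381 + 1
381 = 381*1 + 0
Back-substitute:
1 = 763 − 2·381
1 = −2·1144 + 3·763
So 763·3 ≡ 1 (mod 1144), hence d = 3.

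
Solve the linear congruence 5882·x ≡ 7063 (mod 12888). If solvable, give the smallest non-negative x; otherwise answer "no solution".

gcd(5882, 12888):
12888 = 2·5882 + 1124
5882 = 5·1124 + 262
1124 = 4·262 + 76
262 = 3·76 + 34
76 = 2·34 + 8
34 = 4·8 + 2
8 = 4·2 + 0
gcd = 2, but 2 ∤ 7063, so the congruence has no solution.

no solution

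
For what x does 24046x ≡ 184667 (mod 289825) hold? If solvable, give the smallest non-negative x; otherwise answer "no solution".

185177

First find gcd(24046, 289825):
289825 = 12·24046 + 1273
24046 = 18·1273 + 1132
1273 = 1·1132 + 141
1132 = 8·141 + 4
141 = 35·4 + 1
4 = 4·1 + 0
gcd = 1, so a unique solution mod 289825 exists.
Back-substitute for the Bézout coefficients:
1 = 141 − 35·4
1 = −35·1132 + 281·141
1 = 281·1273 − 316·1132
1 = −316·24046 + 5969·1273
1 = 5969·289825 − 71944·24046
So 24046·(-71944) ≡ 1 (mod 289825), giving 24046⁻¹ ≡ 217881.
x ≡ 24046⁻¹·184667 ≡ 217881·184667 ≡ 185177 (mod 289825).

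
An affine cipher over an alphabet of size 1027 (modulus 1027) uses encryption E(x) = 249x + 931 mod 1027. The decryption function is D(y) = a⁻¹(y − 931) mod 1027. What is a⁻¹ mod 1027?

gcd(1027, 249) by repeated division:
1027 = 4×249 + 31
249 = 8×31 + 1
31 = 31×1 + 0
gcd = 1, so the inverse exists. Back-substitute:
1 = 249 − 8·31
1 = −8·1027 + 33·249
So 249·33 ≡ 1 (mod 1027).

33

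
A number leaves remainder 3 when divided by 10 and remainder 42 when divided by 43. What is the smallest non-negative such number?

Write x = 3 + 10·k. Then 10·k ≡ 42 − 3 ≡ 39 (mod 43).
Need 10⁻¹ mod 43. Extended Euclid on (43, 10):
43 = 4*10 + 3
10 = 3*3 + 1
3 = 3*1 + 0
Back-substitute:
1 = 10 − 3·3
1 = −3·43 + 13·10
10⁻¹ ≡ 13 (mod 43), so k ≡ 13·39 ≡ 34 (mod 43).
x = 3 + 10·34 = 343.

343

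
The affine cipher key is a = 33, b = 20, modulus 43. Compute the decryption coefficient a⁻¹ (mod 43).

gcd(43, 33) by repeated division:
43 = 1·33 + 10
33 = 3·10 + 3
10 = 3·3 + 1
3 = 3·1 + 0
gcd = 1, so the inverse exists. Back-substitute:
1 = 10 − 3·3
1 = −3·33 + 10·10
1 = 10·43 − 13·33
Thus 33·(-13) ≡ 1 (mod 43); reducing, -13 mod 43 = 30.

30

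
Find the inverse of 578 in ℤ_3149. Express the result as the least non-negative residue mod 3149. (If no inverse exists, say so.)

2152

Run Euclid on (3149, 578):
3149 = 5*578 + 259
578 = 2*259 + 60
259 = 4*60 + 19
60 = 3*19 + 3
19 = 6*3 + 1
3 = 3*1 + 0
gcd = 1, so the inverse exists. Back-substitute:
1 = 19 − 6·3
1 = −6·60 + 19·19
1 = 19·259 − 82·60
1 = −82·578 + 183·259
1 = 183·3149 − 997·578
Thus 578·(-997) ≡ 1 (mod 3149); reducing, -997 mod 3149 = 2152.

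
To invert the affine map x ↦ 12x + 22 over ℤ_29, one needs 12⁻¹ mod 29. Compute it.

17

Run Euclid on (29, 12):
29 = 2×12 + 5
12 = 2×5 + 2
5 = 2×2 + 1
2 = 2×1 + 0
The gcd is 1. Working backward:
1 = 5 − 2·2
1 = −2·12 + 5·5
1 = 5·29 − 12·12
Hence 12⁻¹ ≡ -12 ≡ 17 (mod 29).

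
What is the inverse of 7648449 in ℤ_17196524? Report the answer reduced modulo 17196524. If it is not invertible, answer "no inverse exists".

4940493

gcd(17196524, 7648449) by repeated division:
17196524 = 2×7648449 + 1899626
7648449 = 4×1899626 + 49945
1899626 = 38×49945 + 1716
49945 = 29×1716 + 181
1716 = 9×181 + 87
181 = 2×87 + 7
87 = 12×7 + 3
7 = 2×3 + 1
3 = 3×1 + 0
Since gcd(7648449, 17196524) = 1, back-substitute to write 1 as a combination:
1 = 7 − 2·3
1 = −2·87 + 25·7
1 = 25·181 − 52·87
1 = −52·1716 + 493·181
1 = 493·49945 − 14349·1716
1 = −14349·1899626 + 545755·49945
1 = 545755·7648449 − 2197369·1899626
1 = −2197369·17196524 + 4940493·7648449
So 7648449·4940493 ≡ 1 (mod 17196524).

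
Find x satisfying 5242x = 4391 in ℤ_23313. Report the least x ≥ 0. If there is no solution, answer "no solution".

First find gcd(5242, 23313):
23313 = 4·5242 + 2345
5242 = 2·2345 + 552
2345 = 4·552 + 137
552 = 4·137 + 4
137 = 34·4 + 1
4 = 4·1 + 0
gcd = 1, so a unique solution mod 23313 exists.
Back-substitute for the Bézout coefficients:
1 = 137 − 34·4
1 = −34·552 + 137·137
1 = 137·2345 − 582·552
1 = −582·5242 + 1301·2345
1 = 1301·23313 − 5786·5242
So 5242·(-5786) ≡ 1 (mod 23313), giving 5242⁻¹ ≡ 17527.
x ≡ 5242⁻¹·4391 ≡ 17527·4391 ≡ 4844 (mod 23313).

4844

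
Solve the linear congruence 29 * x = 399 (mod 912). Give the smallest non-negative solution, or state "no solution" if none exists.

171

First find gcd(29, 912):
912 = 31*29 + 13
29 = 2*13 + 3
13 = 4*3 + 1
3 = 3*1 + 0
gcd = 1, so a unique solution mod 912 exists.
Back-substitute for the Bézout coefficients:
1 = 13 − 4·3
1 = −4·29 + 9·13
1 = 9·912 − 283·29
So 29·(-283) ≡ 1 (mod 912), giving 29⁻¹ ≡ 629.
x ≡ 29⁻¹·399 ≡ 629·399 ≡ 171 (mod 912).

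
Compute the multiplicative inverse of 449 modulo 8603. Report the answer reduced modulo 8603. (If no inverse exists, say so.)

Extended Euclidean algorithm:
8603 = 19×449 + 72
449 = 6×72 + 17
72 = 4×17 + 4
17 = 4×4 + 1
4 = 4×1 + 0
Since gcd(449, 8603) = 1, back-substitute to write 1 as a combination:
1 = 17 − 4·4
1 = −4·72 + 17·17
1 = 17·449 − 106·72
1 = −106·8603 + 2031·449
So 449·2031 ≡ 1 (mod 8603).

2031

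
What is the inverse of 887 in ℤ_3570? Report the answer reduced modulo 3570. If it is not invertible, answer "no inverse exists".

Apply the Euclidean algorithm to 3570 and 887:
3570 = 4*887 + 22
887 = 40*22 + 7
22 = 3*7 + 1
7 = 7*1 + 0
gcd = 1, so the inverse exists. Back-substitute:
1 = 22 − 3·7
1 = −3·887 + 121·22
1 = 121·3570 − 487·887
Hence 887⁻¹ ≡ -487 ≡ 3083 (mod 3570).

3083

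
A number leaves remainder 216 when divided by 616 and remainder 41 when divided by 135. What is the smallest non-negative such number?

Write x = 216 + 616·k. Then 616·k ≡ 41 − 216 ≡ 95 (mod 135).
Need 616⁻¹ mod 135. Extended Euclid on (135, 76):
135 = 1*76 + 59
76 = 1*59 + 17
59 = 3*17 + 8
17 = 2*8 + 1
8 = 8*1 + 0
Back-substitute:
1 = 17 − 2·8
1 = −2·59 + 7·17
1 = 7·76 − 9·59
1 = −9·135 + 16·76
616⁻¹ ≡ 16 (mod 135), so k ≡ 16·95 ≡ 35 (mod 135).
x = 216 + 616·35 = 21776.

21776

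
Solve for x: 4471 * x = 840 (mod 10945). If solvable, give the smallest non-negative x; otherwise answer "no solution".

First find gcd(4471, 10945):
10945 = 2·4471 + 2003
4471 = 2·2003 + 465
2003 = 4·465 + 143
465 = 3·143 + 36
143 = 3·36 + 35
36 = 1·35 + 1
35 = 35·1 + 0
gcd = 1, so a unique solution mod 10945 exists.
Back-substitute for the Bézout coefficients:
1 = 36 − 35
1 = −143 + 4·36
1 = 4·465 − 13·143
1 = −13·2003 + 56·465
1 = 56·4471 − 125·2003
1 = −125·10945 + 306·4471
So 4471·(306) ≡ 1 (mod 10945), giving 4471⁻¹ ≡ 306.
x ≡ 4471⁻¹·840 ≡ 306·840 ≡ 5305 (mod 10945).

5305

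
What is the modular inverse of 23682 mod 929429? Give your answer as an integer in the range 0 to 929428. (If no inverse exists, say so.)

Extended Euclidean algorithm:
929429 = 39·23682 + 5831
23682 = 4·5831 + 358
5831 = 16·358 + 103
358 = 3·103 + 49
103 = 2·49 + 5
49 = 9·5 + 4
5 = 1·4 + 1
4 = 4·1 + 0
Since gcd(23682, 929429) = 1, back-substitute to write 1 as a combination:
1 = 5 − 4
1 = −49 + 10·5
1 = 10·103 − 21·49
1 = −21·358 + 73·103
1 = 73·5831 − 1189·358
1 = −1189·23682 + 4829·5831
1 = 4829·929429 − 189520·23682
Hence 23682⁻¹ ≡ -189520 ≡ 739909 (mod 929429).

739909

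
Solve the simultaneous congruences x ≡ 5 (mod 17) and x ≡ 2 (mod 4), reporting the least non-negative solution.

Write x = 5 + 17·k. Then 17·k ≡ 2 − 5 ≡ 1 (mod 4).
Need 17⁻¹ mod 4. Extended Euclid on (4, 1):
4 = 4·1 + 0
17⁻¹ ≡ 1 (mod 4), so k ≡ 1·1 ≡ 1 (mod 4).
x = 5 + 17·1 = 22.

22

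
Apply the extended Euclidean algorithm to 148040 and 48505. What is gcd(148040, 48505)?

Repeated division:
148040 = 3·48505 + 2525
48505 = 19·2525 + 530
2525 = 4·530 + 405
530 = 1·405 + 125
405 = 3·125 + 30
125 = 4·30 + 5
30 = 6·5 + 0
gcd(148040, 48505) = 5.
Back-substituting:
5 = 125 − 4·30
5 = −4·405 + 13·125
5 = 13·530 − 17·405
5 = −17·2525 + 81·530
5 = 81·48505 − 1556·2525
5 = −1556·148040 + 4749·48505
So 5 = (-1556)·148040 + (4749)·48505.

5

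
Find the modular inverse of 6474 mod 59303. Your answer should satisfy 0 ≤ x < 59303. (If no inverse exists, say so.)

32711

Extended Euclidean algorithm:
59303 = 9·6474 + 1037
6474 = 6·1037 + 252
1037 = 4·252 + 29
252 = 8·29 + 20
29 = 1·20 + 9
20 = 2·9 + 2
9 = 4·2 + 1
2 = 2·1 + 0
Since gcd(6474, 59303) = 1, back-substitute to write 1 as a combination:
1 = 9 − 4·2
1 = −4·20 + 9·9
1 = 9·29 − 13·20
1 = −13·252 + 113·29
1 = 113·1037 − 465·252
1 = −465·6474 + 2903·1037
1 = 2903·59303 − 26592·6474
So 6474·(-26592) ≡ 1 (mod 59303), and -26592 ≡ 32711 (mod 59303).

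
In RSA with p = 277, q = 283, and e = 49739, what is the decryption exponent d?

φ(n) = (p−1)(q−1) = 276·282 = 77832.
Need d with 49739·d ≡ 1 (mod 77832). Apply the extended Euclidean algorithm:
77832 = 1×49739 + 28093
49739 = 1×28093 + 21646
28093 = 1×21646 + 6447
21646 = 3×6447 + 2305
6447 = 2×2305 + 1837
2305 = 1×1837 + 468
1837 = 3×468 + 433
468 = 1×433 + 35
433 = 12×35 + 13
35 = 2×13 + 9
13 = 1×9 + 4
9 = 2×4 + 1
4 = 4×1 + 0
Back-substitute:
1 = 9 − 2·4
1 = −2·13 + 3·9
1 = 3·35 − 8·13
1 = −8·433 + 99·35
1 = 99·468 − 107·433
1 = −107·1837 + 420·468
1 = 420·2305 − 527·1837
1 = −527·6447 + 1474·2305
1 = 1474·21646 − 4949·6447
1 = −4949·28093 + 6423·21646
1 = 6423·49739 − 11372·28093
1 = −11372·77832 + 17795·49739
So 49739·17795 ≡ 1 (mod 77832), hence d = 17795.

17795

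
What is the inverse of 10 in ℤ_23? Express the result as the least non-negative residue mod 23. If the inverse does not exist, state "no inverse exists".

Apply the Euclidean algorithm to 23 and 10:
23 = 2·10 + 3
10 = 3·3 + 1
3 = 3·1 + 0
gcd = 1, so the inverse exists. Back-substitute:
1 = 10 − 3·3
1 = −3·23 + 7·10
So 10·7 ≡ 1 (mod 23).

7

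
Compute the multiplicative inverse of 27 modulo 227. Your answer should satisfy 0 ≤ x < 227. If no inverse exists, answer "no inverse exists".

185

Apply the Euclidean algorithm to 227 and 27:
227 = 8·27 + 11
27 = 2·11 + 5
11 = 2·5 + 1
5 = 5·1 + 0
The gcd is 1. Working backward:
1 = 11 − 2·5
1 = −2·27 + 5·11
1 = 5·227 − 42·27
Hence 27⁻¹ ≡ -42 ≡ 185 (mod 227).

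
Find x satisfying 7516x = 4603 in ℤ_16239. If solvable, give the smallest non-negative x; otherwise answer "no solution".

14146

First find gcd(7516, 16239):
16239 = 2·7516 + 1207
7516 = 6·1207 + 274
1207 = 4·274 + 111
274 = 2·111 + 52
111 = 2·52 + 7
52 = 7·7 + 3
7 = 2·3 + 1
3 = 3·1 + 0
gcd = 1, so a unique solution mod 16239 exists.
Back-substitute for the Bézout coefficients:
1 = 7 − 2·3
1 = −2·52 + 15·7
1 = 15·111 − 32·52
1 = −32·274 + 79·111
1 = 79·1207 − 348·274
1 = −348·7516 + 2167·1207
1 = 2167·16239 − 4682·7516
So 7516·(-4682) ≡ 1 (mod 16239), giving 7516⁻¹ ≡ 11557.
x ≡ 7516⁻¹·4603 ≡ 11557·4603 ≡ 14146 (mod 16239).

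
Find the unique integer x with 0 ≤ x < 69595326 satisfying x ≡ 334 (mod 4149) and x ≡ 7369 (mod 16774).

17720713

Write x = 334 + 4149·k. Then 4149·k ≡ 7369 − 334 ≡ 7035 (mod 16774).
Need 4149⁻¹ mod 16774. Extended Euclid on (16774, 4149):
16774 = 4*4149 + 178
4149 = 23*178 + 55
178 = 3*55 + 13
55 = 4*13 + 3
13 = 4*3 + 1
3 = 3*1 + 0
Back-substitute:
1 = 13 − 4·3
1 = −4·55 + 17·13
1 = 17·178 − 55·55
1 = −55·4149 + 1282·178
1 = 1282·16774 − 5183·4149
4149⁻¹ ≡ 11591 (mod 16774), so k ≡ 11591·7035 ≡ 4271 (mod 16774).
x = 334 + 4149·4271 = 17720713.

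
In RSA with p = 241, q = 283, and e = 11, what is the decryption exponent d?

φ(n) = (p−1)(q−1) = 240·282 = 67680.
Need d with 11·d ≡ 1 (mod 67680). Apply the extended Euclidean algorithm:
67680 = 6152×11 + 8
11 = 1×8 + 3
8 = 2×3 + 2
3 = 1×2 + 1
2 = 2×1 + 0
Back-substitute:
1 = 3 − 2
1 = −8 + 3·3
1 = 3·11 − 4·8
1 = −4·67680 + 24611·11
So 11·24611 ≡ 1 (mod 67680), hence d = 24611.

24611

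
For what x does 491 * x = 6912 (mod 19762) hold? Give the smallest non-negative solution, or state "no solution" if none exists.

First find gcd(491, 19762):
19762 = 40*491 + 122
491 = 4*122 + 3
122 = 40*3 + 2
3 = 1*2 + 1
2 = 2*1 + 0
gcd = 1, so a unique solution mod 19762 exists.
Back-substitute for the Bézout coefficients:
1 = 3 − 2
1 = −122 + 41·3
1 = 41·491 − 165·122
1 = −165·19762 + 6641·491
So 491·(6641) ≡ 1 (mod 19762), giving 491⁻¹ ≡ 6641.
x ≡ 491⁻¹·6912 ≡ 6641·6912 ≡ 15228 (mod 19762).

15228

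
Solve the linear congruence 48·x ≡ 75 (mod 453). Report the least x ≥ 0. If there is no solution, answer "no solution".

First find gcd(48, 453):
453 = 9×48 + 21
48 = 2×21 + 6
21 = 3×6 + 3
6 = 2×3 + 0
gcd = 3 and 3 | 75, so solutions exist. Divide through by 3: 16x ≡ 25 (mod 151).
Now find 16⁻¹ mod 151:
151 = 9·16 + 7
16 = 2·7 + 2
7 = 3·2 + 1
2 = 2·1 + 0
Back-substitute:
1 = 7 − 3·2
1 = −3·16 + 7·7
1 = 7·151 − 66·16
So 16·(-66) ≡ 1 (mod 151), i.e. 16⁻¹ ≡ 85.
Then x ≡ 85·25 ≡ 11 (mod 151); the smallest non-negative solution is x = 11.

11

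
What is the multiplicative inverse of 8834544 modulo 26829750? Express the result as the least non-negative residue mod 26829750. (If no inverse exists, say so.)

Euclidean algorithm on 26829750, 8834544:
26829750 = 3·8834544 + 326118
8834544 = 27·326118 + 29358
326118 = 11·29358 + 3180
29358 = 9·3180 + 738
3180 = 4·738 + 228
738 = 3·228 + 54
228 = 4·54 + 12
54 = 4·12 + 6
12 = 2·6 + 0
Since gcd = 6 > 1, 8834544 is not a unit mod 26829750.

no inverse exists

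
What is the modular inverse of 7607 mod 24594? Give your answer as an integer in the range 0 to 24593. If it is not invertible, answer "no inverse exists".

15425

Apply the Euclidean algorithm to 24594 and 7607:
24594 = 3×7607 + 1773
7607 = 4×1773 + 515
1773 = 3×515 + 228
515 = 2×228 + 59
228 = 3×59 + 51
59 = 1×51 + 8
51 = 6×8 + 3
8 = 2×3 + 2
3 = 1×2 + 1
2 = 2×1 + 0
gcd = 1, so the inverse exists. Back-substitute:
1 = 3 − 2
1 = −8 + 3·3
1 = 3·51 − 19·8
1 = −19·59 + 22·51
1 = 22·228 − 85·59
1 = −85·515 + 192·228
1 = 192·1773 − 661·515
1 = −661·7607 + 2836·1773
1 = 2836·24594 − 9169·7607
Thus 7607·(-9169) ≡ 1 (mod 24594); reducing, -9169 mod 24594 = 15425.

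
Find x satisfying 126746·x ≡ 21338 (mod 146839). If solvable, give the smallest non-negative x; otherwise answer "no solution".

7760

First find gcd(126746, 146839):
146839 = 1·126746 + 20093
126746 = 6·20093 + 6188
20093 = 3·6188 + 1529
6188 = 4·1529 + 72
1529 = 21·72 + 17
72 = 4·17 + 4
17 = 4·4 + 1
4 = 4·1 + 0
gcd = 1, so a unique solution mod 146839 exists.
Back-substitute for the Bézout coefficients:
1 = 17 − 4·4
1 = −4·72 + 17·17
1 = 17·1529 − 361·72
1 = −361·6188 + 1461·1529
1 = 1461·20093 − 4744·6188
1 = −4744·126746 + 29925·20093
1 = 29925·146839 − 34669·126746
So 126746·(-34669) ≡ 1 (mod 146839), giving 126746⁻¹ ≡ 112170.
x ≡ 126746⁻¹·21338 ≡ 112170·21338 ≡ 7760 (mod 146839).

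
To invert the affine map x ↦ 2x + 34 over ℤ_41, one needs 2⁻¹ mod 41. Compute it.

21

Extended Euclidean algorithm:
41 = 20*2 + 1
2 = 2*1 + 0
Since gcd(2, 41) = 1, back-substitute to write 1 as a combination:
1 = 41 − 20·2
So 2·(-20) ≡ 1 (mod 41), and -20 ≡ 21 (mod 41).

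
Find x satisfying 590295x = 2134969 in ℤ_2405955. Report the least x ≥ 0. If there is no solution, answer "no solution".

no solution

gcd(590295, 2405955):
2405955 = 4·590295 + 44775
590295 = 13·44775 + 8220
44775 = 5·8220 + 3675
8220 = 2·3675 + 870
3675 = 4·870 + 195
870 = 4·195 + 90
195 = 2·90 + 15
90 = 6·15 + 0
gcd = 15, but 15 ∤ 2134969, so the congruence has no solution.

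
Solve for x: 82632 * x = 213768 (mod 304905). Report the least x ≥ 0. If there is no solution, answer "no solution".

First find gcd(82632, 304905):
304905 = 3*82632 + 57009
82632 = 1*57009 + 25623
57009 = 2*25623 + 5763
25623 = 4*5763 + 2571
5763 = 2*2571 + 621
2571 = 4*621 + 87
621 = 7*87 + 12
87 = 7*12 + 3
12 = 4*3 + 0
gcd = 3 and 3 | 213768, so solutions exist. Divide through by 3: 27544x ≡ 71256 (mod 101635).
Now find 27544⁻¹ mod 101635:
101635 = 3·27544 + 19003
27544 = 1·19003 + 8541
19003 = 2·8541 + 1921
8541 = 4·1921 + 857
1921 = 2·857 + 207
857 = 4·207 + 29
207 = 7·29 + 4
29 = 7·4 + 1
4 = 4·1 + 0
Back-substitute:
1 = 29 − 7·4
1 = −7·207 + 50·29
1 = 50·857 − 207·207
1 = −207·1921 + 464·857
1 = 464·8541 − 2063·1921
1 = −2063·19003 + 4590·8541
1 = 4590·27544 − 6653·19003
1 = −6653·101635 + 24549·27544
So 27544⁻¹ ≡ 24549 (mod 101635).
Then x ≡ 24549·71256 ≡ 23559 (mod 101635); the smallest non-negative solution is x = 23559.

23559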